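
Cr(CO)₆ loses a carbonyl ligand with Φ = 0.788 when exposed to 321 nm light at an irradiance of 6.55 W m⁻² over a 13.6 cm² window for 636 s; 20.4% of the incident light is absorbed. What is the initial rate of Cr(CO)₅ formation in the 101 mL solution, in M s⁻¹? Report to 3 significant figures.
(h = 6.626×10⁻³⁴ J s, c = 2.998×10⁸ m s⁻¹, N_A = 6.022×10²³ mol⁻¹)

3.80×10⁻⁸ M s⁻¹

Photon energy at 321 nm: hc/λ = (6.626×10⁻³⁴)(2.998×10⁸)/(321×10⁻⁹) = 6.188×10⁻¹⁹ J.
Energy delivered: (6.55 W m⁻²)(13.6×10⁻⁴ m²)(636 s) = 5.665 J.
Photons incident: 5.665 / 6.188×10⁻¹⁹ = 9.155×10¹⁸, i.e. 9.155×10¹⁸/6.022×10²³ = 1.520×10⁻⁵ mol.
Photons absorbed: 0.204 × 1.520×10⁻⁵ = 3.101×10⁻⁶ mol.
Product formed: 0.788 × 3.101×10⁻⁶ = 2.444×10⁻⁶ mol.
Rate: 2.444×10⁻⁶ mol / (636 s × 0.101 L) = 3.80×10⁻⁸ M s⁻¹.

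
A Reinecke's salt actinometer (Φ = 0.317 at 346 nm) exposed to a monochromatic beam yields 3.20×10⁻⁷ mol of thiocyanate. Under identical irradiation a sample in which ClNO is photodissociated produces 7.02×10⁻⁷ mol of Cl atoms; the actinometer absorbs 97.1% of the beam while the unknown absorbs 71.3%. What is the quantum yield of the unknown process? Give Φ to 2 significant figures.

Photons absorbed by the actinometer: 3.20×10⁻⁷ / 0.317 = 1.009×10⁻⁶ mol.
Incident flux: 1.009×10⁻⁶ / 0.971 = 1.039×10⁻⁶ einstein.
Absorbed by unknown: 0.713 × 1.039×10⁻⁶ = 7.408×10⁻⁷ mol.
Φ(unknown) = 7.02×10⁻⁷ / 7.408×10⁻⁷ = 0.95.

Φ = 0.95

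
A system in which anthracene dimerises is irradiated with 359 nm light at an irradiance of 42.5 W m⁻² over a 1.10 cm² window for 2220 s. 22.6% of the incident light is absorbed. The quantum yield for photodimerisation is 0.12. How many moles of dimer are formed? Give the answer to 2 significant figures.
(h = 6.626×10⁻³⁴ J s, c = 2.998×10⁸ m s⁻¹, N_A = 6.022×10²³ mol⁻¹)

8.4×10⁻⁷ mol

Photon energy at 359 nm: hc/λ = (6.626×10⁻³⁴)(2.998×10⁸)/(359×10⁻⁹) = 5.533×10⁻¹⁹ J.
Energy delivered: (42.5 W m⁻²)(1.10×10⁻⁴ m²)(2220 s) = 10.38 J.
Photons incident: 10.38 / 5.533×10⁻¹⁹ = 1.876×10¹⁹, i.e. 1.876×10¹⁹/6.022×10²³ = 3.115×10⁻⁵ mol.
Photons absorbed: 0.226 × 3.115×10⁻⁵ = 7.040×10⁻⁶ mol.
Product: Φ × n_abs = 0.12 × 7.040×10⁻⁶ = 8.448×10⁻⁷ mol.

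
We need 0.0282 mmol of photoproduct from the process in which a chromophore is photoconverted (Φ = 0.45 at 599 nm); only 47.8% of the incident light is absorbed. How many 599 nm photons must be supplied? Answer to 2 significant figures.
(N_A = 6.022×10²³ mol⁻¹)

7.9×10¹⁹ photons

Product: 0.0282 mmol = 2.82×10⁻⁵ mol.
Photons that must be absorbed: 2.82×10⁻⁵ / 0.45 = 6.267×10⁻⁵ mol.
Incident photons needed: 6.267×10⁻⁵ / 0.478 = 1.311×10⁻⁴ mol.
Photon count: 1.311×10⁻⁴ × 6.022×10²³ = 7.9×10¹⁹.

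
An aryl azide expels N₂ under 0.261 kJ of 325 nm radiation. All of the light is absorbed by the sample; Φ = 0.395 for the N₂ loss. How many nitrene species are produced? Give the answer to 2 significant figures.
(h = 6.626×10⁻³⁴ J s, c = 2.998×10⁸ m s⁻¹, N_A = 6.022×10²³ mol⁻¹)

1.7×10²⁰ species

Photon energy at 325 nm: hc/λ = (6.626×10⁻³⁴)(2.998×10⁸)/(325×10⁻⁹) = 6.112×10⁻¹⁹ J.
Incident energy: 0.261 kJ = 261 J.
Photons incident: 261 / 6.112×10⁻¹⁹ = 4.270×10²⁰, i.e. 4.270×10²⁰/6.022×10²³ = 7.091×10⁻⁴ mol.
Product: Φ × n_abs = 0.395 × 7.091×10⁻⁴ = 2.801×10⁻⁴ mol.
As a count: 2.801×10⁻⁴ × 6.022×10²³ = 1.7×10²⁰.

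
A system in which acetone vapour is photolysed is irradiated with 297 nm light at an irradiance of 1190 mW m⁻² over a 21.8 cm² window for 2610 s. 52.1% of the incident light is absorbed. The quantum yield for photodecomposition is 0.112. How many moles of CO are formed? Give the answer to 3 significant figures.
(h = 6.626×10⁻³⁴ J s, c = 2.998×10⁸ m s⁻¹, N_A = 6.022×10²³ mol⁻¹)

Photon energy at 297 nm: hc/λ = (6.626×10⁻³⁴)(2.998×10⁸)/(297×10⁻⁹) = 6.688×10⁻¹⁹ J.
Energy delivered: (1190 mW m⁻²)(21.8×10⁻⁴ m²)(2610 s) = 6.771 J.
Photons incident: 6.771 / 6.688×10⁻¹⁹ = 1.012×10¹⁹, i.e. 1.012×10¹⁹/6.022×10²³ = 1.681×10⁻⁵ mol.
Photons absorbed: 0.521 × 1.681×10⁻⁵ = 8.758×10⁻⁶ mol.
Product: Φ × n_abs = 0.112 × 8.758×10⁻⁶ = 9.809×10⁻⁷ mol.

9.81×10⁻⁷ mol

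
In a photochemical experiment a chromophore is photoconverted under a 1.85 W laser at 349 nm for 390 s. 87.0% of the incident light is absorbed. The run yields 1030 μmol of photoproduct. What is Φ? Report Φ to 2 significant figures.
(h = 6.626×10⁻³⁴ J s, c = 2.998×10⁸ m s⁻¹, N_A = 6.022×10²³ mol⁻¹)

Φ = 0.56

Product: 1030 μmol = 0.00103 mol.
Photon energy at 349 nm: hc/λ = (6.626×10⁻³⁴)(2.998×10⁸)/(349×10⁻⁹) = 5.692×10⁻¹⁹ J.
Energy delivered: (1.85 W)(390 s) = 721.5 J.
Photons incident: 721.5 / 5.692×10⁻¹⁹ = 1.268×10²¹, i.e. 1.268×10²¹/6.022×10²³ = 0.002106 mol.
Photons absorbed: 0.870 × 0.002106 = 0.001832 mol.
Φ = 0.00103 mol / 0.001832 mol photons = 0.56.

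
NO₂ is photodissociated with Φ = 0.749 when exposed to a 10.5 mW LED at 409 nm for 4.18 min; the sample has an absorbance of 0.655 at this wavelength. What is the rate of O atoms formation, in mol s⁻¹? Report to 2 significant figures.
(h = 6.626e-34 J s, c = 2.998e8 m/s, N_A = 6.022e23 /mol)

Photon energy at 409 nm: hc/λ = (6.626e-34)(2.998e8)/(409e-9) = 4.857e-19 J.
Energy delivered: (10.5 mW)(250.8 s) = 2.633 J.
Photons incident: 2.633 / 4.857e-19 = 5.421e18, i.e. 5.421e18/6.022e23 = 9.002e-6 mol.
Fraction absorbed: 1 − 10^(−0.655) = 0.7787.
Photons absorbed: 0.7787 × 9.002e-6 = 7.010e-6 mol.
Product formed: 0.749 × 7.010e-6 = 5.250e-6 mol.
Rate: 5.250e-6 / 250.8 s = 2.1e-8 mol s⁻¹.

2.1e-8 mol s⁻¹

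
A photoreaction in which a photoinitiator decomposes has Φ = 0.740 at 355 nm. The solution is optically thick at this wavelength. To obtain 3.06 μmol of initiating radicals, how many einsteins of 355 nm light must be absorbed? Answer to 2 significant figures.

4.1×10⁻⁶ einstein

Product: 3.06 μmol = 3.06×10⁻⁶ mol.
Photons that must be absorbed: 3.06×10⁻⁶ / 0.740 = 4.135×10⁻⁶ mol.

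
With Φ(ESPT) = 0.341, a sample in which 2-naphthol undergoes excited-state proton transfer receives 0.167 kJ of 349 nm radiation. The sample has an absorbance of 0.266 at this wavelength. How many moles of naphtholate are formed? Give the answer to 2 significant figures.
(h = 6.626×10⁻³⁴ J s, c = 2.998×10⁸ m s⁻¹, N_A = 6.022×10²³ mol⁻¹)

7.6×10⁻⁵ mol

Photon energy at 349 nm: hc/λ = (6.626×10⁻³⁴)(2.998×10⁸)/(349×10⁻⁹) = 5.692×10⁻¹⁹ J.
Incident energy: 0.167 kJ = 167 J.
Photons incident: 167 / 5.692×10⁻¹⁹ = 2.934×10²⁰, i.e. 2.934×10²⁰/6.022×10²³ = 4.872×10⁻⁴ mol.
Fraction absorbed: 1 − 10^(−0.266) = 0.4580.
Photons absorbed: 0.4580 × 4.872×10⁻⁴ = 2.231×10⁻⁴ mol.
Product: Φ × n_abs = 0.341 × 2.231×10⁻⁴ = 7.608×10⁻⁵ mol.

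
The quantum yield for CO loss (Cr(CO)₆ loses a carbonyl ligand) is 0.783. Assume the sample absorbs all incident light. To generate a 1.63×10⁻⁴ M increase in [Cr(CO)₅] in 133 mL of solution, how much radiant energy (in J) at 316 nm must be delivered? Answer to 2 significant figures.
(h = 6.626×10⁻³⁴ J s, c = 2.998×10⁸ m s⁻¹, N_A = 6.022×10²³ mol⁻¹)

Product: (1.63×10⁻⁴ M)(0.133 L) = 2.168×10⁻⁵ mol.
Photons that must be absorbed: 2.168×10⁻⁵ / 0.783 = 2.769×10⁻⁵ mol.
Photon energy: hc/λ = 6.286×10⁻¹⁹ J; per mole, 3.785×10⁵ J mol⁻¹.
Energy required: 2.769×10⁻⁵ × 3.785×10⁵ = 10 J.

10 J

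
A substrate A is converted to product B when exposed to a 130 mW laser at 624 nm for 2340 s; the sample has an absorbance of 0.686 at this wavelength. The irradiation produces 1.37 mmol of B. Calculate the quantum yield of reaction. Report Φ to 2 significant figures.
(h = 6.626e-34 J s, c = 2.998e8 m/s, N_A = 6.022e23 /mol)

Φ = 1.1

Product: 1.37 mmol = 0.00137 mol.
Photon energy at 624 nm: hc/λ = (6.626e-34)(2.998e8)/(624e-9) = 3.183e-19 J.
Energy delivered: (130 mW)(2340 s) = 304.2 J.
Photons incident: 304.2 / 3.183e-19 = 9.557e20, i.e. 9.557e20/6.022e23 = 0.001587 mol.
Fraction absorbed: 1 − 10^(−0.686) = 0.7939.
Photons absorbed: 0.7939 × 0.001587 = 0.001260 mol.
Φ = 0.00137 mol / 0.001260 mol photons = 1.1.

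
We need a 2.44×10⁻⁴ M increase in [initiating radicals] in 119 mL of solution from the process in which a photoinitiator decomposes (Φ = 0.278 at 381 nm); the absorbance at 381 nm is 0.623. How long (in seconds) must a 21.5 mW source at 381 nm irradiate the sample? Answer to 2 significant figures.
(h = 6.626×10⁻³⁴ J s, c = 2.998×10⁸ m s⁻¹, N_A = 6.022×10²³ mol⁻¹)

t ≈ 2000 s

Product: (2.44×10⁻⁴ M)(0.119 L) = 2.904×10⁻⁵ mol.
Photons that must be absorbed: 2.904×10⁻⁵ / 0.278 = 1.045×10⁻⁴ mol.
Fraction absorbed: 1 − 10^(−0.623) = 0.7618.
Incident photons needed: 1.045×10⁻⁴ / 0.7618 = 1.372×10⁻⁴ mol.
Photon energy: hc/λ = 5.214×10⁻¹⁹ J; per mole, 3.140×10⁵ J mol⁻¹.
Energy required: 1.372×10⁻⁴ × 3.140×10⁵ = 43.08 J.
Time: 43.08 J / 0.0215 W = 2000 s.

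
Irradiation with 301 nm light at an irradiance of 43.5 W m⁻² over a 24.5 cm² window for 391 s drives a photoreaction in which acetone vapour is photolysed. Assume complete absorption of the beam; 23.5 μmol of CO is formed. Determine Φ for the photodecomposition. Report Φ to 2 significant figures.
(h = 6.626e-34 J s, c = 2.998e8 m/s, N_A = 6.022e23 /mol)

Product: 23.5 μmol = 2.35e-5 mol.
Photon energy at 301 nm: hc/λ = (6.626e-34)(2.998e8)/(301e-9) = 6.600e-19 J.
Energy delivered: (43.5 W m⁻²)(24.5e-4 m²)(391 s) = 41.67 J.
Photons incident: 41.67 / 6.600e-19 = 6.314e19, i.e. 6.314e19/6.022e23 = 1.048e-4 mol.
Φ = 2.35e-5 mol / 1.048e-4 mol photons = 0.22.

Φ = 0.22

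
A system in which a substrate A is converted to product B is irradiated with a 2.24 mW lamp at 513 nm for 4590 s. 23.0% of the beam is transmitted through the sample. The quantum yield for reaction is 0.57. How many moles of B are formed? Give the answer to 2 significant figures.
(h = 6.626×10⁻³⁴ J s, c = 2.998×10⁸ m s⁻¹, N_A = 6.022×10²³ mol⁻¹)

1.9×10⁻⁵ mol

Photon energy at 513 nm: hc/λ = (6.626×10⁻³⁴)(2.998×10⁸)/(513×10⁻⁹) = 3.872×10⁻¹⁹ J.
Energy delivered: (2.24 mW)(4590 s) = 10.28 J.
Photons incident: 10.28 / 3.872×10⁻¹⁹ = 2.655×10¹⁹, i.e. 2.655×10¹⁹/6.022×10²³ = 4.409×10⁻⁵ mol.
Fraction absorbed: 1 − 23.0/100 = 0.7700.
Photons absorbed: 0.7700 × 4.409×10⁻⁵ = 3.395×10⁻⁵ mol.
Product: Φ × n_abs = 0.57 × 3.395×10⁻⁵ = 1.935×10⁻⁵ mol.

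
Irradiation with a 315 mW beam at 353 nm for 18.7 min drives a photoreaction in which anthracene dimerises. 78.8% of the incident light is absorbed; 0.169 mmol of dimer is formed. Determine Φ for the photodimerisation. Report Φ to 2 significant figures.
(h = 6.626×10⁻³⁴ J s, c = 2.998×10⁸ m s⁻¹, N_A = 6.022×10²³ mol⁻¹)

Φ = 0.21

Product: 0.169 mmol = 1.69×10⁻⁴ mol.
Photon energy at 353 nm: hc/λ = (6.626×10⁻³⁴)(2.998×10⁸)/(353×10⁻⁹) = 5.627×10⁻¹⁹ J.
Energy delivered: (315 mW)(1122 s) = 353.4 J.
Photons incident: 353.4 / 5.627×10⁻¹⁹ = 6.280×10²⁰, i.e. 6.280×10²⁰/6.022×10²³ = 0.001043 mol.
Photons absorbed: 0.788 × 0.001043 = 8.219×10⁻⁴ mol.
Φ = 1.69×10⁻⁴ mol / 8.219×10⁻⁴ mol photons = 0.21.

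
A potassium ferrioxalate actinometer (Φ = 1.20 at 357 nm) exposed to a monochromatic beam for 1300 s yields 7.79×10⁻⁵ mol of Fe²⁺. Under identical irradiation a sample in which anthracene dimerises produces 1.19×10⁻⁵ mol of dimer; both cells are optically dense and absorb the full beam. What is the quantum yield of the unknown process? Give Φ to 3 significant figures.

Φ = 0.183

Photons absorbed by the actinometer: 7.79×10⁻⁵ / 1.20 = 6.492×10⁻⁵ mol.
Φ(unknown) = 1.19×10⁻⁵ / 6.492×10⁻⁵ = 0.183.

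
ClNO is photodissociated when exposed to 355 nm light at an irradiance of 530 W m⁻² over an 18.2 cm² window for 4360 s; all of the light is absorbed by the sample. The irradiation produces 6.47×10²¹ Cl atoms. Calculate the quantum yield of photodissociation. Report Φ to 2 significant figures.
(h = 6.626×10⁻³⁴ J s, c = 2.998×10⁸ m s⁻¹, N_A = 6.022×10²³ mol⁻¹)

Φ = 0.86

Product: 6.47×10²¹ / 6.022×10²³ = 0.01074 mol.
Photon energy at 355 nm: hc/λ = (6.626×10⁻³⁴)(2.998×10⁸)/(355×10⁻⁹) = 5.596×10⁻¹⁹ J.
Energy delivered: (530 W m⁻²)(18.2×10⁻⁴ m²)(4360 s) = 4206 J.
Photons incident: 4206 / 5.596×10⁻¹⁹ = 7.516×10²¹, i.e. 7.516×10²¹/6.022×10²³ = 0.01248 mol.
Φ = 0.01074 mol / 0.01248 mol photons = 0.86.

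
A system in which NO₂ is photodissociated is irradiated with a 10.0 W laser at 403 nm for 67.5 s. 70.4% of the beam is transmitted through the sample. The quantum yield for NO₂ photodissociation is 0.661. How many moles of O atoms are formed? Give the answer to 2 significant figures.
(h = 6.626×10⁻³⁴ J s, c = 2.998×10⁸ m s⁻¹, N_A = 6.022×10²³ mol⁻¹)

4.4×10⁻⁴ mol

Photon energy at 403 nm: hc/λ = (6.626×10⁻³⁴)(2.998×10⁸)/(403×10⁻⁹) = 4.929×10⁻¹⁹ J.
Energy delivered: (10.0 W)(67.5 s) = 675.0 J.
Photons incident: 675.0 / 4.929×10⁻¹⁹ = 1.369×10²¹, i.e. 1.369×10²¹/6.022×10²³ = 0.002273 mol.
Fraction absorbed: 1 − 70.4/100 = 0.2960.
Photons absorbed: 0.2960 × 0.002273 = 6.728×10⁻⁴ mol.
Product: Φ × n_abs = 0.661 × 6.728×10⁻⁴ = 4.447×10⁻⁴ mol.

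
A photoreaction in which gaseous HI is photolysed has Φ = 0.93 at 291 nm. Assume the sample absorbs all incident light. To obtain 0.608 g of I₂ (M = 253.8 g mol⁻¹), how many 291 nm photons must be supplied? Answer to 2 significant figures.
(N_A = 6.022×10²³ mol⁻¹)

1.6×10²¹ photons

Product: 0.608 g / 253.8 g mol⁻¹ = 0.002396 mol.
Photons that must be absorbed: 0.002396 / 0.93 = 0.002576 mol.
Photon count: 0.002576 × 6.022×10²³ = 1.6×10²¹.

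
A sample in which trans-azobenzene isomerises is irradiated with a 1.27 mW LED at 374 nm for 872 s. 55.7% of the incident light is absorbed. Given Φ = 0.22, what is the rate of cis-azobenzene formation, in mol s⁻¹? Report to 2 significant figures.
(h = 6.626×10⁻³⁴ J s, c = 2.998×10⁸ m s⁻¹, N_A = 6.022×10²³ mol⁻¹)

Photon energy at 374 nm: hc/λ = (6.626×10⁻³⁴)(2.998×10⁸)/(374×10⁻⁹) = 5.311×10⁻¹⁹ J.
Energy delivered: (1.27 mW)(872 s) = 1.107 J.
Photons incident: 1.107 / 5.311×10⁻¹⁹ = 2.084×10¹⁸, i.e. 2.084×10¹⁸/6.022×10²³ = 3.461×10⁻⁶ mol.
Photons absorbed: 0.557 × 3.461×10⁻⁶ = 1.928×10⁻⁶ mol.
Product formed: 0.22 × 1.928×10⁻⁶ = 4.242×10⁻⁷ mol.
Rate: 4.242×10⁻⁷ / 872 s = 4.9×10⁻¹⁰ mol s⁻¹.

4.9×10⁻¹⁰ mol s⁻¹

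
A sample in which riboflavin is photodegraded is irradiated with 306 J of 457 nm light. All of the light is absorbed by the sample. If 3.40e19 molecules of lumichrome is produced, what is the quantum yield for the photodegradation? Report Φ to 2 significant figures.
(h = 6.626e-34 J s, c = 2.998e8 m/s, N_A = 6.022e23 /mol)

Product: 3.40e19 / 6.022e23 = 5.646e-5 mol.
Photon energy at 457 nm: hc/λ = (6.626e-34)(2.998e8)/(457e-9) = 4.347e-19 J.
Photons incident: 306 / 4.347e-19 = 7.039e20, i.e. 7.039e20/6.022e23 = 0.001169 mol.
Φ = 5.646e-5 mol / 0.001169 mol photons = 0.048.

Φ = 0.048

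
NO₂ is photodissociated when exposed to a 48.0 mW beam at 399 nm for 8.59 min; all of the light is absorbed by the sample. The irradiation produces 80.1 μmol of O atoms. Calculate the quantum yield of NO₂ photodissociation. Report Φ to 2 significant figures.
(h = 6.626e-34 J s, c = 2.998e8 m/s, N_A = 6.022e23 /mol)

Φ = 0.97

Product: 80.1 μmol = 8.01e-5 mol.
Photon energy at 399 nm: hc/λ = (6.626e-34)(2.998e8)/(399e-9) = 4.979e-19 J.
Energy delivered: (48.0 mW)(515.4 s) = 24.74 J.
Photons incident: 24.74 / 4.979e-19 = 4.969e19, i.e. 4.969e19/6.022e23 = 8.251e-5 mol.
Φ = 8.01e-5 mol / 8.251e-5 mol photons = 0.97.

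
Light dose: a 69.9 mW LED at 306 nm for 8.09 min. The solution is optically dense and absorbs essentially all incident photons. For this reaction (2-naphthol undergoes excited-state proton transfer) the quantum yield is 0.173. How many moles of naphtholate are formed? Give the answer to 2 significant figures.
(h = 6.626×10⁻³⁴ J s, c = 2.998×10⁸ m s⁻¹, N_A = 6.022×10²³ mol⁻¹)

Photon energy at 306 nm: hc/λ = (6.626×10⁻³⁴)(2.998×10⁸)/(306×10⁻⁹) = 6.492×10⁻¹⁹ J.
Energy delivered: (69.9 mW)(485.4 s) = 33.93 J.
Photons incident: 33.93 / 6.492×10⁻¹⁹ = 5.226×10¹⁹, i.e. 5.226×10¹⁹/6.022×10²³ = 8.678×10⁻⁵ mol.
Product: Φ × n_abs = 0.173 × 8.678×10⁻⁵ = 1.501×10⁻⁵ mol.

1.5×10⁻⁵ mol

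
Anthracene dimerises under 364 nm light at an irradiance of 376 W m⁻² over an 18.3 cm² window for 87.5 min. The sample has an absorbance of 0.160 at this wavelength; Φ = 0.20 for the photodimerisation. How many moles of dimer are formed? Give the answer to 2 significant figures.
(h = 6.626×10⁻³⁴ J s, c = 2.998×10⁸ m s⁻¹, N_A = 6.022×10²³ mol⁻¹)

Photon energy at 364 nm: hc/λ = (6.626×10⁻³⁴)(2.998×10⁸)/(364×10⁻⁹) = 5.457×10⁻¹⁹ J.
Energy delivered: (376 W m⁻²)(18.3×10⁻⁴ m²)(5250 s) = 3612 J.
Photons incident: 3612 / 5.457×10⁻¹⁹ = 6.619×10²¹, i.e. 6.619×10²¹/6.022×10²³ = 0.01099 mol.
Fraction absorbed: 1 − 10^(−0.160) = 0.3082.
Photons absorbed: 0.3082 × 0.01099 = 0.003387 mol.
Product: Φ × n_abs = 0.20 × 0.003387 = 6.774×10⁻⁴ mol.

6.8×10⁻⁴ mol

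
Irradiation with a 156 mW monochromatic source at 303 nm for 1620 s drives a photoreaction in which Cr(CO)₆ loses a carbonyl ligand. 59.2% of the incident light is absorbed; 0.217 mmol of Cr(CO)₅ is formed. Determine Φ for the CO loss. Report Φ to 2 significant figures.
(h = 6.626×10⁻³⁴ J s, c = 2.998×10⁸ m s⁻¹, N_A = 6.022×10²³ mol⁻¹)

Φ = 0.57

Product: 0.217 mmol = 2.17×10⁻⁴ mol.
Photon energy at 303 nm: hc/λ = (6.626×10⁻³⁴)(2.998×10⁸)/(303×10⁻⁹) = 6.556×10⁻¹⁹ J.
Energy delivered: (156 mW)(1620 s) = 252.7 J.
Photons incident: 252.7 / 6.556×10⁻¹⁹ = 3.854×10²⁰, i.e. 3.854×10²⁰/6.022×10²³ = 6.400×10⁻⁴ mol.
Photons absorbed: 0.592 × 6.400×10⁻⁴ = 3.789×10⁻⁴ mol.
Φ = 2.17×10⁻⁴ mol / 3.789×10⁻⁴ mol photons = 0.57.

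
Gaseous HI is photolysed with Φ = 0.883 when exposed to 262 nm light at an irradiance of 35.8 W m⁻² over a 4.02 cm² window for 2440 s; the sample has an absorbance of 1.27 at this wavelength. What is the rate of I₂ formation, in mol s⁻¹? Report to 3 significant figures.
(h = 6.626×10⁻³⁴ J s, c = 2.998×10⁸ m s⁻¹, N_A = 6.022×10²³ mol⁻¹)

2.63×10⁻⁸ mol s⁻¹

Photon energy at 262 nm: hc/λ = (6.626×10⁻³⁴)(2.998×10⁸)/(262×10⁻⁹) = 7.582×10⁻¹⁹ J.
Energy delivered: (35.8 W m⁻²)(4.02×10⁻⁴ m²)(2440 s) = 35.12 J.
Photons incident: 35.12 / 7.582×10⁻¹⁹ = 4.632×10¹⁹, i.e. 4.632×10¹⁹/6.022×10²³ = 7.692×10⁻⁵ mol.
Fraction absorbed: 1 − 10^(−1.27) = 0.9463.
Photons absorbed: 0.9463 × 7.692×10⁻⁵ = 7.279×10⁻⁵ mol.
Product formed: 0.883 × 7.279×10⁻⁵ = 6.427×10⁻⁵ mol.
Rate: 6.427×10⁻⁵ / 2440 s = 2.63×10⁻⁸ mol s⁻¹.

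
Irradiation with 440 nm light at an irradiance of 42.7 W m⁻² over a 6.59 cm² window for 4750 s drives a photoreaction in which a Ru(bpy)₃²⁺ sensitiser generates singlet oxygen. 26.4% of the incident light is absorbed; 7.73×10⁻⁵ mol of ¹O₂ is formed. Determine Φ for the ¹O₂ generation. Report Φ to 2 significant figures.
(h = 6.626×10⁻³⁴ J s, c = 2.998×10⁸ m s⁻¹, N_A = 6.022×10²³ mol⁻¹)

Photon energy at 440 nm: hc/λ = (6.626×10⁻³⁴)(2.998×10⁸)/(440×10⁻⁹) = 4.515×10⁻¹⁹ J.
Energy delivered: (42.7 W m⁻²)(6.59×10⁻⁴ m²)(4750 s) = 133.7 J.
Photons incident: 133.7 / 4.515×10⁻¹⁹ = 2.961×10²⁰, i.e. 2.961×10²⁰/6.022×10²³ = 4.917×10⁻⁴ mol.
Photons absorbed: 0.264 × 4.917×10⁻⁴ = 1.298×10⁻⁴ mol.
Φ = 7.73×10⁻⁵ mol / 1.298×10⁻⁴ mol photons = 0.60.

Φ = 0.60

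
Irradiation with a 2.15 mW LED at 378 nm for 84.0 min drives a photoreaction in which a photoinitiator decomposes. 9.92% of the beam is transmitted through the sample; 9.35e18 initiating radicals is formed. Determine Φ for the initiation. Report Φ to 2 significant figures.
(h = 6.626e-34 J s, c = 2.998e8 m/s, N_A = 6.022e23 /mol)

Product: 9.35e18 / 6.022e23 = 1.553e-5 mol.
Photon energy at 378 nm: hc/λ = (6.626e-34)(2.998e8)/(378e-9) = 5.255e-19 J.
Energy delivered: (2.15 mW)(5040 s) = 10.84 J.
Photons incident: 10.84 / 5.255e-19 = 2.063e19, i.e. 2.063e19/6.022e23 = 3.426e-5 mol.
Fraction absorbed: 1 − 9.92/100 = 0.9008.
Photons absorbed: 0.9008 × 3.426e-5 = 3.086e-5 mol.
Φ = 1.553e-5 mol / 3.086e-5 mol photons = 0.50.

Φ = 0.50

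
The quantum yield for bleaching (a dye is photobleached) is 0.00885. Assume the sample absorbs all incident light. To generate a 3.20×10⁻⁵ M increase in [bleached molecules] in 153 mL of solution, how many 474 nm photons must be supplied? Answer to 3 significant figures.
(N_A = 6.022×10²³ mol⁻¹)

3.33×10²⁰ photons

Product: (3.20×10⁻⁵ M)(0.153 L) = 4.896×10⁻⁶ mol.
Photons that must be absorbed: 4.896×10⁻⁶ / 0.00885 = 5.532×10⁻⁴ mol.
Photon count: 5.532×10⁻⁴ × 6.022×10²³ = 3.33×10²⁰.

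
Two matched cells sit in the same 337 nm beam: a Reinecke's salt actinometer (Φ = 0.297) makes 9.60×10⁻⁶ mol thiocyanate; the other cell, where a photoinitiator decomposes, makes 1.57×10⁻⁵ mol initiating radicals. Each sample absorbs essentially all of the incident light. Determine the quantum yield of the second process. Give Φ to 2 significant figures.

Photons absorbed by the actinometer: 9.60×10⁻⁶ / 0.297 = 3.232×10⁻⁵ mol.
Φ(unknown) = 1.57×10⁻⁵ / 3.232×10⁻⁵ = 0.49.

Φ = 0.49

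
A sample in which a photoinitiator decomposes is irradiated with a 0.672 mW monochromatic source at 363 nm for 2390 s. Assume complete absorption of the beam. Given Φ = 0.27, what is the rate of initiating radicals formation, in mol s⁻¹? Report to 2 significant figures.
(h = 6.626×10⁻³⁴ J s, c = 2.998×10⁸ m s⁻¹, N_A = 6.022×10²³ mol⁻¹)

Photon energy at 363 nm: hc/λ = (6.626×10⁻³⁴)(2.998×10⁸)/(363×10⁻⁹) = 5.472×10⁻¹⁹ J.
Energy delivered: (0.672 mW)(2390 s) = 1.606 J.
Photons incident: 1.606 / 5.472×10⁻¹⁹ = 2.935×10¹⁸, i.e. 2.935×10¹⁸/6.022×10²³ = 4.874×10⁻⁶ mol.
Product formed: 0.27 × 4.874×10⁻⁶ = 1.316×10⁻⁶ mol.
Rate: 1.316×10⁻⁶ / 2390 s = 5.5×10⁻¹⁰ mol s⁻¹.

5.5×10⁻¹⁰ mol s⁻¹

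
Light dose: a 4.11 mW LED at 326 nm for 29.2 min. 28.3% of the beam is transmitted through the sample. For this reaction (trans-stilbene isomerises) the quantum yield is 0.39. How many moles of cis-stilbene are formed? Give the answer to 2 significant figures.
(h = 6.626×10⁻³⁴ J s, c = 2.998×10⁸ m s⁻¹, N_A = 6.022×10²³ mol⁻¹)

5.5×10⁻⁶ mol

Photon energy at 326 nm: hc/λ = (6.626×10⁻³⁴)(2.998×10⁸)/(326×10⁻⁹) = 6.093×10⁻¹⁹ J.
Energy delivered: (4.11 mW)(1752 s) = 7.201 J.
Photons incident: 7.201 / 6.093×10⁻¹⁹ = 1.182×10¹⁹, i.e. 1.182×10¹⁹/6.022×10²³ = 1.963×10⁻⁵ mol.
Fraction absorbed: 1 − 28.3/100 = 0.7170.
Photons absorbed: 0.7170 × 1.963×10⁻⁵ = 1.407×10⁻⁵ mol.
Product: Φ × n_abs = 0.39 × 1.407×10⁻⁵ = 5.487×10⁻⁶ mol.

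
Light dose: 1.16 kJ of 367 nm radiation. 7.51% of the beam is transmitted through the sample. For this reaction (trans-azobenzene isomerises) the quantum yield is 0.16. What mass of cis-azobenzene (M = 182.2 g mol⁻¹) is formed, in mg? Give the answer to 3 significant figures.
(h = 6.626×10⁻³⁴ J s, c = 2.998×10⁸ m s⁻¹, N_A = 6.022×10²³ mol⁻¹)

Photon energy at 367 nm: hc/λ = (6.626×10⁻³⁴)(2.998×10⁸)/(367×10⁻⁹) = 5.413×10⁻¹⁹ J.
Incident energy: 1.16 kJ = 1160 J.
Photons incident: 1160 / 5.413×10⁻¹⁹ = 2.143×10²¹, i.e. 2.143×10²¹/6.022×10²³ = 0.003559 mol.
Fraction absorbed: 1 − 7.51/100 = 0.9249.
Photons absorbed: 0.9249 × 0.003559 = 0.003292 mol.
Product: Φ × n_abs = 0.16 × 0.003292 = 5.267×10⁻⁴ mol.
Mass: 5.267×10⁻⁴ × 182.2 = 0.09596 g = 96.0 mg.

96.0 mg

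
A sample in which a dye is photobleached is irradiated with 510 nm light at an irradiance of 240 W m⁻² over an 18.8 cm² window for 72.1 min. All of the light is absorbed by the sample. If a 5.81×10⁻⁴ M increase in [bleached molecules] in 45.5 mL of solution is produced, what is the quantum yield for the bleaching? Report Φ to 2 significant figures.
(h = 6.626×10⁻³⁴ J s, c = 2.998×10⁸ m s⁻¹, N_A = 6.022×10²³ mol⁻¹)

Product: (5.81×10⁻⁴ M)(0.0455 L) = 2.644×10⁻⁵ mol.
Photon energy at 510 nm: hc/λ = (6.626×10⁻³⁴)(2.998×10⁸)/(510×10⁻⁹) = 3.895×10⁻¹⁹ J.
Energy delivered: (240 W m⁻²)(18.8×10⁻⁴ m²)(4326 s) = 1952 J.
Photons incident: 1952 / 3.895×10⁻¹⁹ = 5.012×10²¹, i.e. 5.012×10²¹/6.022×10²³ = 0.008323 mol.
Φ = 2.644×10⁻⁵ mol / 0.008323 mol photons = 0.0032.

Φ = 0.0032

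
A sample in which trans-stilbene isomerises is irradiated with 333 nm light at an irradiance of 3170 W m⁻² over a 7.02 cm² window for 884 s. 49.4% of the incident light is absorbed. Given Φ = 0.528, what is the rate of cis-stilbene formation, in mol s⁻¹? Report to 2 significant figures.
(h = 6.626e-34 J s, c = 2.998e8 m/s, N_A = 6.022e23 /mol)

1.6e-6 mol s⁻¹

Photon energy at 333 nm: hc/λ = (6.626e-34)(2.998e8)/(333e-9) = 5.965e-19 J.
Energy delivered: (3170 W m⁻²)(7.02e-4 m²)(884 s) = 1967 J.
Photons incident: 1967 / 5.965e-19 = 3.298e21, i.e. 3.298e21/6.022e23 = 0.005477 mol.
Photons absorbed: 0.494 × 0.005477 = 0.002706 mol.
Product formed: 0.528 × 0.002706 = 0.001429 mol.
Rate: 0.001429 / 884 s = 1.6e-6 mol s⁻¹.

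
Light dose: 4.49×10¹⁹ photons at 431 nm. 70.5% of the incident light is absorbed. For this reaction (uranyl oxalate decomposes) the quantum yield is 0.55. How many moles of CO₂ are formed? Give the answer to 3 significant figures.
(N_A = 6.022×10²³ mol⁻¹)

Moles of photons: 4.49×10¹⁹ / 6.022×10²³ = 7.456×10⁻⁵ mol.
Photons absorbed: 0.705 × 7.456×10⁻⁵ = 5.256×10⁻⁵ mol.
Product: Φ × n_abs = 0.55 × 5.256×10⁻⁵ = 2.891×10⁻⁵ mol.

2.89×10⁻⁵ mol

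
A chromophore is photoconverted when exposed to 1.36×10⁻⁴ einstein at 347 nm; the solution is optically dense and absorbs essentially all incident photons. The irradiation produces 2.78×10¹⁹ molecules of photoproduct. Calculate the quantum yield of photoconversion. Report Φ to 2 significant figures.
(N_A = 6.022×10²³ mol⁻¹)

Product: 2.78×10¹⁹ / 6.022×10²³ = 4.616×10⁻⁵ mol.
Φ = 4.616×10⁻⁵ mol / 1.36×10⁻⁴ mol photons = 0.34.

Φ = 0.34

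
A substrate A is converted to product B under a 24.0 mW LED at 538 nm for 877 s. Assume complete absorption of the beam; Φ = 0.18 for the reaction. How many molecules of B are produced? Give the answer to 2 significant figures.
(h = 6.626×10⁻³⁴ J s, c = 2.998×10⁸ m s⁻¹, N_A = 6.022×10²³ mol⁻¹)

Photon energy at 538 nm: hc/λ = (6.626×10⁻³⁴)(2.998×10⁸)/(538×10⁻⁹) = 3.692×10⁻¹⁹ J.
Energy delivered: (24.0 mW)(877 s) = 21.05 J.
Photons incident: 21.05 / 3.692×10⁻¹⁹ = 5.702×10¹⁹, i.e. 5.702×10¹⁹/6.022×10²³ = 9.469×10⁻⁵ mol.
Product: Φ × n_abs = 0.18 × 9.469×10⁻⁵ = 1.704×10⁻⁵ mol.
As a count: 1.704×10⁻⁵ × 6.022×10²³ = 1.0×10¹⁹.

1.0×10¹⁹ molecules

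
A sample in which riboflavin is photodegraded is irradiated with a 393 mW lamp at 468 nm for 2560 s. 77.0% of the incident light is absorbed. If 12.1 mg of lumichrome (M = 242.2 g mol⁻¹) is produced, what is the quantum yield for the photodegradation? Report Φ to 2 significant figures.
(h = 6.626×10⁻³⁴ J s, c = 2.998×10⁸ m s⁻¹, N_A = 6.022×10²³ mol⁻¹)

Product: 12.1 mg / 242.2 g mol⁻¹ = 4.996×10⁻⁵ mol.
Photon energy at 468 nm: hc/λ = (6.626×10⁻³⁴)(2.998×10⁸)/(468×10⁻⁹) = 4.245×10⁻¹⁹ J.
Energy delivered: (393 mW)(2560 s) = 1006 J.
Photons incident: 1006 / 4.245×10⁻¹⁹ = 2.370×10²¹, i.e. 2.370×10²¹/6.022×10²³ = 0.003936 mol.
Photons absorbed: 0.770 × 0.003936 = 0.003031 mol.
Φ = 4.996×10⁻⁵ mol / 0.003031 mol photons = 0.016.

Φ = 0.016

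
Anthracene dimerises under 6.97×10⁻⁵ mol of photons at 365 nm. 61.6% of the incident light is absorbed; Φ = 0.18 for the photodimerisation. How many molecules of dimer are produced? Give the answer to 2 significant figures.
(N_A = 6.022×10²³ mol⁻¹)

4.7×10¹⁸ molecules

Photons absorbed: 0.616 × 6.97×10⁻⁵ = 4.294×10⁻⁵ mol.
Product: Φ × n_abs = 0.18 × 4.294×10⁻⁵ = 7.729×10⁻⁶ mol.
As a count: 7.729×10⁻⁶ × 6.022×10²³ = 4.7×10¹⁸.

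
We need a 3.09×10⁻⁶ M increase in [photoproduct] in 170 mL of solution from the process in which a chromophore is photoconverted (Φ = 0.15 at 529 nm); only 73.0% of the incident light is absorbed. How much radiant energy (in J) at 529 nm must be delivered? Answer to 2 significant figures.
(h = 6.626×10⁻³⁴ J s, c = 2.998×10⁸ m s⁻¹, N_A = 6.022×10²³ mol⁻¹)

Product: (3.09×10⁻⁶ M)(0.17 L) = 5.253×10⁻⁷ mol.
Photons that must be absorbed: 5.253×10⁻⁷ / 0.15 = 3.502×10⁻⁶ mol.
Incident photons needed: 3.502×10⁻⁶ / 0.730 = 4.797×10⁻⁶ mol.
Photon energy: hc/λ = 3.755×10⁻¹⁹ J; per mole, 2.261×10⁵ J mol⁻¹.
Energy required: 4.797×10⁻⁶ × 2.261×10⁵ = 1.1 J.

1.1 J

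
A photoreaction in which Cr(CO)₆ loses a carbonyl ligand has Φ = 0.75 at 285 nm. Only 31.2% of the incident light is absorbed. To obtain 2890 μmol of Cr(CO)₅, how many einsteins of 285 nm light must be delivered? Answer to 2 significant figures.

Product: 2890 μmol = 0.00289 mol.
Photons that must be absorbed: 0.00289 / 0.75 = 0.003853 mol.
Incident photons needed: 0.003853 / 0.312 = 0.01235 mol.

0.012 einstein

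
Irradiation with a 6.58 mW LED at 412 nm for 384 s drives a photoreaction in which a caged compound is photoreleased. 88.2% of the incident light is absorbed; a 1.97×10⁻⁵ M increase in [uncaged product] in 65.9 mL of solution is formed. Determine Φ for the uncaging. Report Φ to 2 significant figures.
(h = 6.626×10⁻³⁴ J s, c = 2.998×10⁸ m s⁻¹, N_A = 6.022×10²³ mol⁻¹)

Φ = 0.17

Product: (1.97×10⁻⁵ M)(0.0659 L) = 1.298×10⁻⁶ mol.
Photon energy at 412 nm: hc/λ = (6.626×10⁻³⁴)(2.998×10⁸)/(412×10⁻⁹) = 4.822×10⁻¹⁹ J.
Energy delivered: (6.58 mW)(384 s) = 2.527 J.
Photons incident: 2.527 / 4.822×10⁻¹⁹ = 5.241×10¹⁸, i.e. 5.241×10¹⁸/6.022×10²³ = 8.703×10⁻⁶ mol.
Photons absorbed: 0.882 × 8.703×10⁻⁶ = 7.676×10⁻⁶ mol.
Φ = 1.298×10⁻⁶ mol / 7.676×10⁻⁶ mol photons = 0.17.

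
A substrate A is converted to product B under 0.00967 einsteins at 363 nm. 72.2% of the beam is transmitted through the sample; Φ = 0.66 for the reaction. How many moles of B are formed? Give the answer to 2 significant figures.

0.0018 mol

Fraction absorbed: 1 − 72.2/100 = 0.2780.
Photons absorbed: 0.2780 × 0.00967 = 0.002688 mol.
Product: Φ × n_abs = 0.66 × 0.002688 = 0.001774 mol.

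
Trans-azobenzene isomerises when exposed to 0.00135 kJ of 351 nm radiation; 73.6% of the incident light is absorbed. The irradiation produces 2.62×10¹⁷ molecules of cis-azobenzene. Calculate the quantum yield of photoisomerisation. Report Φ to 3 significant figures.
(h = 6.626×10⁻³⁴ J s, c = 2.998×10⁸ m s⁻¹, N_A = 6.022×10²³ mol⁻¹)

Φ = 0.149

Product: 2.62×10¹⁷ / 6.022×10²³ = 4.351×10⁻⁷ mol.
Photon energy at 351 nm: hc/λ = (6.626×10⁻³⁴)(2.998×10⁸)/(351×10⁻⁹) = 5.659×10⁻¹⁹ J.
Incident energy: 0.00135 kJ = 1.35 J.
Photons incident: 1.35 / 5.659×10⁻¹⁹ = 2.386×10¹⁸, i.e. 2.386×10¹⁸/6.022×10²³ = 3.962×10⁻⁶ mol.
Photons absorbed: 0.736 × 3.962×10⁻⁶ = 2.916×10⁻⁶ mol.
Φ = 4.351×10⁻⁷ mol / 2.916×10⁻⁶ mol photons = 0.149.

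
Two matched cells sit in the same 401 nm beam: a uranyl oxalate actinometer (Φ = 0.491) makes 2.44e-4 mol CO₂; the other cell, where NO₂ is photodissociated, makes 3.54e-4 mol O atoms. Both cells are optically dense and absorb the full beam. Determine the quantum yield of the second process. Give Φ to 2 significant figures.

Photons absorbed by the actinometer: 2.44e-4 / 0.491 = 4.969e-4 mol.
Φ(unknown) = 3.54e-4 / 4.969e-4 = 0.71.

Φ = 0.71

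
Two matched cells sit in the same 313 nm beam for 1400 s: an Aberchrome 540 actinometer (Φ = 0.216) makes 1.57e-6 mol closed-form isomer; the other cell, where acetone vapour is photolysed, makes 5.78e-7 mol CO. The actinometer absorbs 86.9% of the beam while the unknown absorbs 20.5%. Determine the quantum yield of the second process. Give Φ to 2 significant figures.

Photons absorbed by the actinometer: 1.57e-6 / 0.216 = 7.269e-6 mol.
Incident flux: 7.269e-6 / 0.869 = 8.365e-6 einstein.
Absorbed by unknown: 0.205 × 8.365e-6 = 1.715e-6 mol.
Φ(unknown) = 5.78e-7 / 1.715e-6 = 0.34.

Φ = 0.34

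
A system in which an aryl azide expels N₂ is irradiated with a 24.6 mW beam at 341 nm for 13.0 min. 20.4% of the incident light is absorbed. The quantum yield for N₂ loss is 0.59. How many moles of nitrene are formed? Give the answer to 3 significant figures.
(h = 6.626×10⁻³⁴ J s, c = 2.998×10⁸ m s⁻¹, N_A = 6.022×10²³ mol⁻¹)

6.58×10⁻⁶ mol

Photon energy at 341 nm: hc/λ = (6.626×10⁻³⁴)(2.998×10⁸)/(341×10⁻⁹) = 5.825×10⁻¹⁹ J.
Energy delivered: (24.6 mW)(780 s) = 19.19 J.
Photons incident: 19.19 / 5.825×10⁻¹⁹ = 3.294×10¹⁹, i.e. 3.294×10¹⁹/6.022×10²³ = 5.470×10⁻⁵ mol.
Photons absorbed: 0.204 × 5.470×10⁻⁵ = 1.116×10⁻⁵ mol.
Product: Φ × n_abs = 0.59 × 1.116×10⁻⁵ = 6.584×10⁻⁶ mol.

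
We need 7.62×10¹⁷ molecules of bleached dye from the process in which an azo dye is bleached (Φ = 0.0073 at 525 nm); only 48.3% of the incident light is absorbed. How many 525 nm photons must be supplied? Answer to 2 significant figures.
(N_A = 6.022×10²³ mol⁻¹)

2.2×10²⁰ photons

Product: 7.62×10¹⁷ / 6.022×10²³ = 1.265×10⁻⁶ mol.
Photons that must be absorbed: 1.265×10⁻⁶ / 0.0073 = 1.733×10⁻⁴ mol.
Incident photons needed: 1.733×10⁻⁴ / 0.483 = 3.588×10⁻⁴ mol.
Photon count: 3.588×10⁻⁴ × 6.022×10²³ = 2.2×10²⁰.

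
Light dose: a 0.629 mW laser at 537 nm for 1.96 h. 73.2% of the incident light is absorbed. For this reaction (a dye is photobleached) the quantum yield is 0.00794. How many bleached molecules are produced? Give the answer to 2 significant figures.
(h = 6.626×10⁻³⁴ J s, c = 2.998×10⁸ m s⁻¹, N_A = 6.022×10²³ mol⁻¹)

7.0×10¹⁶ bleached molecules

Photon energy at 537 nm: hc/λ = (6.626×10⁻³⁴)(2.998×10⁸)/(537×10⁻⁹) = 3.699×10⁻¹⁹ J.
Energy delivered: (0.629 mW)(7056 s) = 4.438 J.
Photons incident: 4.438 / 3.699×10⁻¹⁹ = 1.200×10¹⁹, i.e. 1.200×10¹⁹/6.022×10²³ = 1.993×10⁻⁵ mol.
Photons absorbed: 0.732 × 1.993×10⁻⁵ = 1.459×10⁻⁵ mol.
Product: Φ × n_abs = 0.00794 × 1.459×10⁻⁵ = 1.158×10⁻⁷ mol.
As a count: 1.158×10⁻⁷ × 6.022×10²³ = 7.0×10¹⁶.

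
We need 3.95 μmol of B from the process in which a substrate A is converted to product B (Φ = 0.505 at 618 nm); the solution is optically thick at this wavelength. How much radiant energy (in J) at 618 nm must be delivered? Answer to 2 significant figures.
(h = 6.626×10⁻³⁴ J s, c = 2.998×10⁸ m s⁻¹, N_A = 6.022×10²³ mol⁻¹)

Product: 3.95 μmol = 3.95×10⁻⁶ mol.
Photons that must be absorbed: 3.95×10⁻⁶ / 0.505 = 7.822×10⁻⁶ mol.
Photon energy: hc/λ = 3.214×10⁻¹⁹ J; per mole, 1.935×10⁵ J mol⁻¹.
Energy required: 7.822×10⁻⁶ × 1.935×10⁵ = 1.5 J.

1.5 J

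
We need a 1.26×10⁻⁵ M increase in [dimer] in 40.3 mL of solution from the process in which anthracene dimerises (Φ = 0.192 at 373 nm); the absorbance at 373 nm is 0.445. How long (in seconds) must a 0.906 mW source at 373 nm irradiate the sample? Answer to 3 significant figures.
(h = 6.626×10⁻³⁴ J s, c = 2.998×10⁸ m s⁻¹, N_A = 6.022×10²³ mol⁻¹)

t ≈ 1460 s

Product: (1.26×10⁻⁵ M)(0.0403 L) = 5.078×10⁻⁷ mol.
Photons that must be absorbed: 5.078×10⁻⁷ / 0.192 = 2.645×10⁻⁶ mol.
Fraction absorbed: 1 − 10^(−0.445) = 0.6411.
Incident photons needed: 2.645×10⁻⁶ / 0.6411 = 4.126×10⁻⁶ mol.
Photon energy: hc/λ = 5.326×10⁻¹⁹ J; per mole, 3.207×10⁵ J mol⁻¹.
Energy required: 4.126×10⁻⁶ × 3.207×10⁵ = 1.323 J.
Time: 1.323 J / 0.000906 W = 1460 s.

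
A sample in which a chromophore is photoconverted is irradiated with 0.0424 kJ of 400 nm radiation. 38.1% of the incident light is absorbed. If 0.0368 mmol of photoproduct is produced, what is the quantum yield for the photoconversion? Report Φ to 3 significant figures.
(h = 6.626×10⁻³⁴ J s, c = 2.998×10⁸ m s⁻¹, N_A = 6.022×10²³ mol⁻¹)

Product: 0.0368 mmol = 3.68×10⁻⁵ mol.
Photon energy at 400 nm: hc/λ = (6.626×10⁻³⁴)(2.998×10⁸)/(400×10⁻⁹) = 4.966×10⁻¹⁹ J.
Incident energy: 0.0424 kJ = 42.4 J.
Photons incident: 42.4 / 4.966×10⁻¹⁹ = 8.538×10¹⁹, i.e. 8.538×10¹⁹/6.022×10²³ = 1.418×10⁻⁴ mol.
Photons absorbed: 0.381 × 1.418×10⁻⁴ = 5.403×10⁻⁵ mol.
Φ = 3.68×10⁻⁵ mol / 5.403×10⁻⁵ mol photons = 0.681.

Φ = 0.681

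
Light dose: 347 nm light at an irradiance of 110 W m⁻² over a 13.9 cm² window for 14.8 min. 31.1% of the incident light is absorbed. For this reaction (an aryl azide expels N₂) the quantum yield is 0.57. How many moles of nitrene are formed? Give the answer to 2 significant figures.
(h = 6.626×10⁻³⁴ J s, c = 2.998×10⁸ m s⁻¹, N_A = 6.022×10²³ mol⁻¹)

Photon energy at 347 nm: hc/λ = (6.626×10⁻³⁴)(2.998×10⁸)/(347×10⁻⁹) = 5.725×10⁻¹⁹ J.
Energy delivered: (110 W m⁻²)(13.9×10⁻⁴ m²)(888 s) = 135.8 J.
Photons incident: 135.8 / 5.725×10⁻¹⁹ = 2.372×10²⁰, i.e. 2.372×10²⁰/6.022×10²³ = 3.939×10⁻⁴ mol.
Photons absorbed: 0.311 × 3.939×10⁻⁴ = 1.225×10⁻⁴ mol.
Product: Φ × n_abs = 0.57 × 1.225×10⁻⁴ = 6.982×10⁻⁵ mol.

7.0×10⁻⁵ mol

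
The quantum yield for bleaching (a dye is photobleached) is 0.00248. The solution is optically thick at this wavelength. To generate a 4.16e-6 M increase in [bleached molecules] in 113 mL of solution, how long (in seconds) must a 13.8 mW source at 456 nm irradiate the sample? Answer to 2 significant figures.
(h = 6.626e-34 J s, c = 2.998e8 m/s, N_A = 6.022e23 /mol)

Product: (4.16e-6 M)(0.113 L) = 4.701e-7 mol.
Photons that must be absorbed: 4.701e-7 / 0.00248 = 1.896e-4 mol.
Photon energy: hc/λ = 4.356e-19 J; per mole, 2.623e5 J mol⁻¹.
Energy required: 1.896e-4 × 2.623e5 = 49.73 J.
Time: 49.73 J / 0.0138 W = 3600 s.

t ≈ 3600 s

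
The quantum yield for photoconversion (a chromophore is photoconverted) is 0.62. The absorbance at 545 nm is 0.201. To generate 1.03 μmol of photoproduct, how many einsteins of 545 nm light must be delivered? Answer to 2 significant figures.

4.5×10⁻⁶ einstein

Product: 1.03 μmol = 1.03×10⁻⁶ mol.
Photons that must be absorbed: 1.03×10⁻⁶ / 0.62 = 1.661×10⁻⁶ mol.
Fraction absorbed: 1 − 10^(−0.201) = 0.3705.
Incident photons needed: 1.661×10⁻⁶ / 0.3705 = 4.483×10⁻⁶ mol.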